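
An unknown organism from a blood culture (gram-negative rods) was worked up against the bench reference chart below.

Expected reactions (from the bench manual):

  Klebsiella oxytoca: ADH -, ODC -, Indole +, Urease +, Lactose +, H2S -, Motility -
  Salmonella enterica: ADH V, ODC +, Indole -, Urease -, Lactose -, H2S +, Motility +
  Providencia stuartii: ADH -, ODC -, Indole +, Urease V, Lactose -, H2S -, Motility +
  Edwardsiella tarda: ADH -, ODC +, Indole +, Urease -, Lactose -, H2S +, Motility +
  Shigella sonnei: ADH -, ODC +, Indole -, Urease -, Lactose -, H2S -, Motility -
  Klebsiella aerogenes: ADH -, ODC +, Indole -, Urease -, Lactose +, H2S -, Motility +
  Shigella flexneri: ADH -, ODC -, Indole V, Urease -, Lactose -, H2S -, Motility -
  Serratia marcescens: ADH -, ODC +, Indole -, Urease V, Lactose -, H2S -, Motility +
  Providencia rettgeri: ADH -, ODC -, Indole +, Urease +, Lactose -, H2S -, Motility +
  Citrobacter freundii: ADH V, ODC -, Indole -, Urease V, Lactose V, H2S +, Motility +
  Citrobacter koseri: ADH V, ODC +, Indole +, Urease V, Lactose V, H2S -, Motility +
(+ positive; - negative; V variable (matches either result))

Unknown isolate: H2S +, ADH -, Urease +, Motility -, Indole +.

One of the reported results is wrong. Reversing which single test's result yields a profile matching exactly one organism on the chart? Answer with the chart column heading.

H2S

As reported, no row in the chart matches all 5 reactions.
Reversing Urease → still no organism matches.
Reversing ADH → still no organism matches.
Reversing H2S (to -) → unique match: Klebsiella oxytoca.
Reversing Indole → still no organism matches.
Reversing Motility → still no organism matches.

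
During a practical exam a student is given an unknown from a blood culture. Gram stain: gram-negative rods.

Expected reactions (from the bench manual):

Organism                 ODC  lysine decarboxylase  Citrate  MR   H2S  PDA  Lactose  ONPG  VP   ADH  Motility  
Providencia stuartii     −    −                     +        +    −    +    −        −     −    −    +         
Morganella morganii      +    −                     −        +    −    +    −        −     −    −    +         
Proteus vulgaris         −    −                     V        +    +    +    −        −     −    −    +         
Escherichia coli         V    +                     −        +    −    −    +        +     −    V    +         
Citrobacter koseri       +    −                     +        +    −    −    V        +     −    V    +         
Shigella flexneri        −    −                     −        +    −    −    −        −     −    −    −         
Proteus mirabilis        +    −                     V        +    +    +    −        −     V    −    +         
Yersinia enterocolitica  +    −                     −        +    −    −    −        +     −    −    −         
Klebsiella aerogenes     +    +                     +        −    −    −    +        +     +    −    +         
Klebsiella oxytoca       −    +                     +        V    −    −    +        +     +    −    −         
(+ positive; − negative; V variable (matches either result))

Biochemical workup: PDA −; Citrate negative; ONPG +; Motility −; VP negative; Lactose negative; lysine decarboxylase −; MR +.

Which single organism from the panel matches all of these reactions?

Yersinia enterocolitica

Lactose −: excludes Escherichia coli, Klebsiella aerogenes, Klebsiella oxytoca — 7 left.
Citrate −: excludes Providencia stuartii, Citrobacter koseri — 5 left.
PDA −: excludes Morganella morganii, Proteus vulgaris, Proteus mirabilis — 2 left.
VP −: all 2 remaining candidates are consistent.
lysine decarboxylase −: all 2 remaining candidates are consistent.
ONPG +: excludes Shigella flexneri — 1 left.
MR +: the one remaining candidate is consistent.
Motility −: the one remaining candidate is consistent.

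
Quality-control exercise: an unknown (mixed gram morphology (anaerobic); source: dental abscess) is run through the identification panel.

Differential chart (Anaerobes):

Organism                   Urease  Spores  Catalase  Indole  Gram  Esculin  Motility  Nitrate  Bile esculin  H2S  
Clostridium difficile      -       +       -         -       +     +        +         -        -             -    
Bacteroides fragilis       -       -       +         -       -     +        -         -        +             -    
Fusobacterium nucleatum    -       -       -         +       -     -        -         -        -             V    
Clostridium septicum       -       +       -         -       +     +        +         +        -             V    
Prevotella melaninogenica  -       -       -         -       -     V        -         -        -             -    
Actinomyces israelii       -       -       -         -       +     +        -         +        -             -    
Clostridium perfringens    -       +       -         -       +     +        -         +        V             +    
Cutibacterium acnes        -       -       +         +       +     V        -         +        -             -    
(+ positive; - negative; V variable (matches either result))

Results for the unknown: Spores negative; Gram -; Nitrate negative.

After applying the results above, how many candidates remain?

Nitrate -: excludes Clostridium septicum, Actinomyces israelii, Clostridium perfringens, Cutibacterium acnes — 4 left.
Gram -: excludes Clostridium difficile — 3 left.
Spores -: all 3 remaining candidates are consistent.
Still consistent: Bacteroides fragilis, Fusobacterium nucleatum, Prevotella melaninogenica.

3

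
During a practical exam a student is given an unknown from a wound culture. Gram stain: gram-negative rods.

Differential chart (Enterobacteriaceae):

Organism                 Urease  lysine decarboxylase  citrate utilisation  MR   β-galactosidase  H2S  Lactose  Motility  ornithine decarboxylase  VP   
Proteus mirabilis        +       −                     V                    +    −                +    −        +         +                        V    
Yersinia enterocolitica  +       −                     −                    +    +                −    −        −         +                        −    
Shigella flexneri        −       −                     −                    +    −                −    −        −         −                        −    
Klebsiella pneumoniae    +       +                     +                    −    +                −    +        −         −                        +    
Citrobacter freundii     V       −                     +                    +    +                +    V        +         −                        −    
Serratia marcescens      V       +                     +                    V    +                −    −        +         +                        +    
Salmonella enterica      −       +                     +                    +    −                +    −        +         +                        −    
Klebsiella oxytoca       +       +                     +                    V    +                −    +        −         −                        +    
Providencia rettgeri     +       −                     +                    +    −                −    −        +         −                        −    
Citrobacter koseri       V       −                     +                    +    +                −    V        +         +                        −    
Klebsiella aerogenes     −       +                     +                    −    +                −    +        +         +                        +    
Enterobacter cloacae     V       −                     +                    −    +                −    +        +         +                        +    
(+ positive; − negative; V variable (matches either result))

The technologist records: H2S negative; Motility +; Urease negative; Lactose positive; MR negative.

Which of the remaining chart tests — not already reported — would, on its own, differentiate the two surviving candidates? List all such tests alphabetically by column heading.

Urease −: excludes 5 organisms — 7 left.
H2S −: excludes Citrobacter freundii, Salmonella enterica — 5 left.
Motility +: excludes Shigella flexneri — 4 left.
Lactose +: excludes Serratia marcescens — 3 left.
MR −: excludes Citrobacter koseri — 2 left.
Two candidates remain: Enterobacter cloacae and Klebsiella aerogenes.
  lysine decarboxylase: Enterobacter cloacae −, Klebsiella aerogenes + — discriminates.
  citrate utilisation: + vs + — same for both, does not separate.
  β-galactosidase: + vs + — same for both, does not separate.
  ornithine decarboxylase: + vs + — same for both, does not separate.
  VP: + vs + — same for both, does not separate.

lysine decarboxylase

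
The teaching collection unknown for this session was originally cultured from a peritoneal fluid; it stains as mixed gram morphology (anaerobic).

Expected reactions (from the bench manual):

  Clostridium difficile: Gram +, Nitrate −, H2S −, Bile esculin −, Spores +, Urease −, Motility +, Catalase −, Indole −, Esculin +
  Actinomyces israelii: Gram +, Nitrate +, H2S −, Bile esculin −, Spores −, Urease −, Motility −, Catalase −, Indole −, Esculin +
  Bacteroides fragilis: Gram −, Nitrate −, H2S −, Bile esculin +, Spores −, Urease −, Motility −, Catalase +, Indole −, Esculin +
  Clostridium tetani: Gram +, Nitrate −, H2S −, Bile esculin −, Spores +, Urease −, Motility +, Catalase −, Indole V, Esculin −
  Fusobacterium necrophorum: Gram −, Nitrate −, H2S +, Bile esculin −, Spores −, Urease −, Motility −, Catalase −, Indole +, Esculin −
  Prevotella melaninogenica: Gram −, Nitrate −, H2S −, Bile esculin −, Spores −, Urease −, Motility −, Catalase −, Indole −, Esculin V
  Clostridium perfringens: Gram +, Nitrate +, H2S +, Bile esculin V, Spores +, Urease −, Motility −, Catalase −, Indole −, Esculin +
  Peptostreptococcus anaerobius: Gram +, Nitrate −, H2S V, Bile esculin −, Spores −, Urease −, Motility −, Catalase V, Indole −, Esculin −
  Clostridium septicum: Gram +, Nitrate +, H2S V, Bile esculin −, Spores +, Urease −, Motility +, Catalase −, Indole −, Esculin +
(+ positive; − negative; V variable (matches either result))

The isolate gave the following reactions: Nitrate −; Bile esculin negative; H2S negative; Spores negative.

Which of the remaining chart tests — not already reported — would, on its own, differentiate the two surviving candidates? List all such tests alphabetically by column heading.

Nitrate −: excludes Actinomyces israelii, Clostridium perfringens, Clostridium septicum — 6 left.
H2S −: excludes Fusobacterium necrophorum — 5 left.
Bile esculin −: excludes Bacteroides fragilis — 4 left.
Spores −: excludes Clostridium difficile, Clostridium tetani — 2 left.
Two candidates remain: Peptostreptococcus anaerobius and Prevotella melaninogenica.
  Gram: Peptostreptococcus anaerobius +, Prevotella melaninogenica − — discriminates.
  Urease: − vs − — same for both, does not separate.
  Motility: − vs − — same for both, does not separate.
  Catalase: V vs − — variable for at least one, does not separate.
  Indole: − vs − — same for both, does not separate.
  Esculin: − vs V — variable for at least one, does not separate.

Gram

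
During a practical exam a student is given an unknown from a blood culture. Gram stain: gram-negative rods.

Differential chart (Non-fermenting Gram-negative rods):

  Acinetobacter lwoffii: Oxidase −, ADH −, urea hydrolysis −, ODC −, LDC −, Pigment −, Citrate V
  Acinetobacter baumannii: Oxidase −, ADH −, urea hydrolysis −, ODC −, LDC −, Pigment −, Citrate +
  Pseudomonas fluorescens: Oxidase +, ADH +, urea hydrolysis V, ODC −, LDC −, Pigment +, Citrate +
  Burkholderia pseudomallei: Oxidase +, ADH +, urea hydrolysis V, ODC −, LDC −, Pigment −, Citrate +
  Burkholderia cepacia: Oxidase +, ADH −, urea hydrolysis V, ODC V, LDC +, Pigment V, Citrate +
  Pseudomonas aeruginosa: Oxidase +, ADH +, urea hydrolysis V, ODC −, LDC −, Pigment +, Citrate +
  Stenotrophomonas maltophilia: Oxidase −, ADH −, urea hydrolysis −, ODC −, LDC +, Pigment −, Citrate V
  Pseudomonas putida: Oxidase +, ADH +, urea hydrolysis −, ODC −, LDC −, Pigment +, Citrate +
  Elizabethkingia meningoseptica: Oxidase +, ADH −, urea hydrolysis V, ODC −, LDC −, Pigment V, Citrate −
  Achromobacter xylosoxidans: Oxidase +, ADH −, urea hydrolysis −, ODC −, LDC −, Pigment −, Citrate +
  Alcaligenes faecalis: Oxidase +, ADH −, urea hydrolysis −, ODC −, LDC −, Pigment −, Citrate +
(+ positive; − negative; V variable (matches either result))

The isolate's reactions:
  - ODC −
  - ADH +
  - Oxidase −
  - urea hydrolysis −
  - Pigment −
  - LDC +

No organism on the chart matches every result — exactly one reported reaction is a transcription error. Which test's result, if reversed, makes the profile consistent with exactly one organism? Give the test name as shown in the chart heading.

As reported, no row in the chart matches all 6 reactions.
Reversing Oxidase → still no organism matches.
Reversing ADH (to −) → unique match: Stenotrophomonas maltophilia.
Reversing LDC → still no organism matches.
Reversing ODC → still no organism matches.
Reversing urea hydrolysis → still no organism matches.
Reversing Pigment → still no organism matches.

ADH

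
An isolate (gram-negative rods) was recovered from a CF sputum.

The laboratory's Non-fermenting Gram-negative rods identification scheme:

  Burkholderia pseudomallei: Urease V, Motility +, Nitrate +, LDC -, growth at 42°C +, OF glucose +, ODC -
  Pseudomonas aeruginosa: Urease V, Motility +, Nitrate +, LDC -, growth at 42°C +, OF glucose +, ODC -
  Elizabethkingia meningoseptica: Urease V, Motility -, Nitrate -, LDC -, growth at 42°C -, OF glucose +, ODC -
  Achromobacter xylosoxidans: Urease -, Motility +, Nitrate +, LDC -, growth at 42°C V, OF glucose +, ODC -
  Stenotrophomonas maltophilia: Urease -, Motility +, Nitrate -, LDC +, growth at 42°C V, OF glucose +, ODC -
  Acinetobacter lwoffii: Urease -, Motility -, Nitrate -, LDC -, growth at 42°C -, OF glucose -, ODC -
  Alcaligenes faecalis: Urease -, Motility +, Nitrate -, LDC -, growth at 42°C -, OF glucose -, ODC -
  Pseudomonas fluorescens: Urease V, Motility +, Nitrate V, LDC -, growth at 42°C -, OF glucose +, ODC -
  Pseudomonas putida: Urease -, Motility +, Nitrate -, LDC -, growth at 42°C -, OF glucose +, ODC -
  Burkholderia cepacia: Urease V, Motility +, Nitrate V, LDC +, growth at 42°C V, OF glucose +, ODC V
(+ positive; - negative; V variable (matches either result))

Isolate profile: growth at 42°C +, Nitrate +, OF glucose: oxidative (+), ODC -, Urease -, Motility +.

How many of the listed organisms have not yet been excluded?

4

Motility +: excludes Elizabethkingia meningoseptica, Acinetobacter lwoffii — 8 left.
Nitrate +: excludes Stenotrophomonas maltophilia, Alcaligenes faecalis, Pseudomonas putida — 5 left.
OF glucose +: all 5 remaining candidates are consistent.
ODC -: all 5 remaining candidates are consistent.
Urease -: all 5 remaining candidates are consistent.
growth at 42°C +: excludes Pseudomonas fluorescens — 4 left.
Still consistent: Achromobacter xylosoxidans, Burkholderia cepacia, Burkholderia pseudomallei, Pseudomonas aeruginosa.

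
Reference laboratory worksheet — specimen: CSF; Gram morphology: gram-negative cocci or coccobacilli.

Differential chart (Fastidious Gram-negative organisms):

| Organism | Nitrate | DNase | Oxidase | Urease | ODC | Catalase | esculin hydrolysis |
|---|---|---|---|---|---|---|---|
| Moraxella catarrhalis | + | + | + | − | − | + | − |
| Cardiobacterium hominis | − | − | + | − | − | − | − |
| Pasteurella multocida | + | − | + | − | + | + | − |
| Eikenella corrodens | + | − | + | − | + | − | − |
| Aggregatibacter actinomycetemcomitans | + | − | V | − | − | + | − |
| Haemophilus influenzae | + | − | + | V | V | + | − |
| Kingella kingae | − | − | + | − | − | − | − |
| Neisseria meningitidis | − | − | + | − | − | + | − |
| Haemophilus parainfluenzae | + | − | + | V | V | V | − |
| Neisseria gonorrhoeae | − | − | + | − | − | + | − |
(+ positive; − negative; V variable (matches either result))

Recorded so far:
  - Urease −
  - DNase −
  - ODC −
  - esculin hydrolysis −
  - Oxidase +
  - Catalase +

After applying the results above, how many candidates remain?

5

Catalase +: excludes Cardiobacterium hominis, Eikenella corrodens, Kingella kingae — 7 left.
Urease −: all 7 remaining candidates are consistent.
ODC −: excludes Pasteurella multocida — 6 left.
DNase −: excludes Moraxella catarrhalis — 5 left.
Oxidase +: all 5 remaining candidates are consistent.
esculin hydrolysis −: all 5 remaining candidates are consistent.
Still consistent: Aggregatibacter actinomycetemcomitans, Haemophilus influenzae, Haemophilus parainfluenzae, Neisseria gonorrhoeae, Neisseria meningitidis.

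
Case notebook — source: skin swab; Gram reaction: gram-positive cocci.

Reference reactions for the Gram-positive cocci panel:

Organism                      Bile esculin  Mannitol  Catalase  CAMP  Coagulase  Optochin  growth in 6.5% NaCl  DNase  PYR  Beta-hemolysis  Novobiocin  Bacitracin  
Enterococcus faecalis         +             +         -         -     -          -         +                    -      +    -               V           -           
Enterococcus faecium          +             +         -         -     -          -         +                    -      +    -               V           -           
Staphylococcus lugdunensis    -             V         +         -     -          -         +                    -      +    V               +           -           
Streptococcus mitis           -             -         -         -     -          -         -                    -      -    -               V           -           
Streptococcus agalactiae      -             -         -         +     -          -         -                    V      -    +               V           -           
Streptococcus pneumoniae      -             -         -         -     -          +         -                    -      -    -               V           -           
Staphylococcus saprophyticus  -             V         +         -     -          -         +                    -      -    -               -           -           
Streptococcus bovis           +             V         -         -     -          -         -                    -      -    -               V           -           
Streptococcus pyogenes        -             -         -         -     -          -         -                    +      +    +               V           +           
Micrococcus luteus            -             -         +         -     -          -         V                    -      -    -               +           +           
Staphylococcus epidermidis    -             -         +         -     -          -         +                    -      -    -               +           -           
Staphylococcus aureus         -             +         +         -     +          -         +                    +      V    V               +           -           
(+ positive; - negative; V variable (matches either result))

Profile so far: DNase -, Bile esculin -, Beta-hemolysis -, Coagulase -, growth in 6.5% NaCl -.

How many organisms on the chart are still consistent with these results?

Beta-hemolysis -: excludes Streptococcus agalactiae, Streptococcus pyogenes — 10 left.
Coagulase -: excludes Staphylococcus aureus — 9 left.
Bile esculin -: excludes Enterococcus faecalis, Enterococcus faecium, Streptococcus bovis — 6 left.
DNase -: all 6 remaining candidates are consistent.
growth in 6.5% NaCl -: excludes Staphylococcus lugdunensis, Staphylococcus saprophyticus, Staphylococcus epidermidis — 3 left.
Still consistent: Micrococcus luteus, Streptococcus mitis, Streptococcus pneumoniae.

3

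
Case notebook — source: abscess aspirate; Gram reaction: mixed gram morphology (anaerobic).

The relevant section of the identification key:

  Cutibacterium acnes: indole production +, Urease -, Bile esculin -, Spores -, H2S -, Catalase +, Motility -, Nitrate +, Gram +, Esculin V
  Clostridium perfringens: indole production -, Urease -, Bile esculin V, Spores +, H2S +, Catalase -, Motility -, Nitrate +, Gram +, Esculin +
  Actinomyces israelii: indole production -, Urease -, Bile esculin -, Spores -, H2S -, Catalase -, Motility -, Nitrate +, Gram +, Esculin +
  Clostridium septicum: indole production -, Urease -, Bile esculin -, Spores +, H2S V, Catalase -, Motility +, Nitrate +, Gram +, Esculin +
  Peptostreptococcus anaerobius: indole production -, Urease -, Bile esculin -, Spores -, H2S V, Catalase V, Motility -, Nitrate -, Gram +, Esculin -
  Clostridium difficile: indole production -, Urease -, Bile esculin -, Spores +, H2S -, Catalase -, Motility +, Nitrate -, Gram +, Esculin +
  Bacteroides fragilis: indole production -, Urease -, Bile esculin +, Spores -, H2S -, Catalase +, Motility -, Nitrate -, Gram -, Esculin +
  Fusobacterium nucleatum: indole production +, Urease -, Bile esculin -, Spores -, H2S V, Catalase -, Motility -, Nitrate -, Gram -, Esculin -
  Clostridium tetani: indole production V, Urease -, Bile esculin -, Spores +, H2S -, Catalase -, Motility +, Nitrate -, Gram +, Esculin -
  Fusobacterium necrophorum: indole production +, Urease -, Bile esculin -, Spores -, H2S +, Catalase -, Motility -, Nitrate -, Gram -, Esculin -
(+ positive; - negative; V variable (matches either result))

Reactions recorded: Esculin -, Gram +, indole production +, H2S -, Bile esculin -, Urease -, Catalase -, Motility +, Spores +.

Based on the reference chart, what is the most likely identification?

Clostridium tetani

Spores +: excludes 6 organisms — 4 left.
Motility +: excludes Clostridium perfringens — 3 left.
Gram +: all 3 remaining candidates are consistent.
Esculin -: excludes Clostridium septicum, Clostridium difficile — 1 left.
H2S -: the one remaining candidate is consistent.
Bile esculin -: the one remaining candidate is consistent.
Catalase -: the one remaining candidate is consistent.
indole production +: the one remaining candidate is consistent.
Urease -: the one remaining candidate is consistent.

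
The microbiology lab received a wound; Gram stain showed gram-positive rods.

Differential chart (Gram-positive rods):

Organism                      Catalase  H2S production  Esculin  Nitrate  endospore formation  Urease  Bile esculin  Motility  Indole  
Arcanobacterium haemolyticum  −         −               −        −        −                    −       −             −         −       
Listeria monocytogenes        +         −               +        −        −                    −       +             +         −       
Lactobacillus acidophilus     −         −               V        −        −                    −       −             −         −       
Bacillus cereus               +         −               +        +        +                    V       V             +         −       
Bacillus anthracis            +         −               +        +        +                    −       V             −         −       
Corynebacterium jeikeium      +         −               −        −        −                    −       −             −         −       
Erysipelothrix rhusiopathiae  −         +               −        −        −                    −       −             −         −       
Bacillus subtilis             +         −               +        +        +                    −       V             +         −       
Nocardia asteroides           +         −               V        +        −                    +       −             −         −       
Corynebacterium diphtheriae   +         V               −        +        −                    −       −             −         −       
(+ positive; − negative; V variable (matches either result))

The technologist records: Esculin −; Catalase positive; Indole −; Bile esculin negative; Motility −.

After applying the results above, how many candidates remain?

Bile esculin −: excludes Listeria monocytogenes — 9 left.
Esculin −: excludes Bacillus cereus, Bacillus anthracis, Bacillus subtilis — 6 left.
Motility −: all 6 remaining candidates are consistent.
Indole −: all 6 remaining candidates are consistent.
Catalase +: excludes Arcanobacterium haemolyticum, Lactobacillus acidophilus, Erysipelothrix rhusiopathiae — 3 left.
Still consistent: Corynebacterium diphtheriae, Corynebacterium jeikeium, Nocardia asteroides.

3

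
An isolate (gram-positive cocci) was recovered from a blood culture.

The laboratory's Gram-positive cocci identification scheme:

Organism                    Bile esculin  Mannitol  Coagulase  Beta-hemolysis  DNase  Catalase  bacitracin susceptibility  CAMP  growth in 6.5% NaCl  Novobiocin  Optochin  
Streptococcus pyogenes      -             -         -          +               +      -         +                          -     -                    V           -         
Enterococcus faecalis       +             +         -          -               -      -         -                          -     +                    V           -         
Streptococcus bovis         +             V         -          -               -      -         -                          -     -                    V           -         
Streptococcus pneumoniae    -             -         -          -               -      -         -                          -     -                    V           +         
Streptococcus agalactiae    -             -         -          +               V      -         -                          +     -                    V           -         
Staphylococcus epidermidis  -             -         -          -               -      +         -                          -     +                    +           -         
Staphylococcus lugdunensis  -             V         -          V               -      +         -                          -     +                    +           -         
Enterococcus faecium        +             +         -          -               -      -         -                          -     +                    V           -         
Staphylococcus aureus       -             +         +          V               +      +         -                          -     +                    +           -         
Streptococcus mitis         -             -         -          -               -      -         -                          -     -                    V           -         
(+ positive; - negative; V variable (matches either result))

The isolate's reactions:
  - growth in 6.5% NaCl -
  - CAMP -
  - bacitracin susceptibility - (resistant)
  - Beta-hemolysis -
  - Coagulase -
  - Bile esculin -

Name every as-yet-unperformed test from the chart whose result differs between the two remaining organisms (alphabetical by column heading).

Beta-hemolysis -: excludes Streptococcus pyogenes, Streptococcus agalactiae — 8 left.
growth in 6.5% NaCl -: excludes 5 organisms — 3 left.
CAMP -: all 3 remaining candidates are consistent.
bacitracin susceptibility -: all 3 remaining candidates are consistent.
Coagulase -: all 3 remaining candidates are consistent.
Bile esculin -: excludes Streptococcus bovis — 2 left.
Two candidates remain: Streptococcus mitis and Streptococcus pneumoniae.
  Mannitol: - vs - — same for both, does not separate.
  DNase: - vs - — same for both, does not separate.
  Catalase: - vs - — same for both, does not separate.
  Novobiocin: V vs V — variable for at least one, does not separate.
  Optochin: Streptococcus mitis -, Streptococcus pneumoniae + — discriminates.

Optochin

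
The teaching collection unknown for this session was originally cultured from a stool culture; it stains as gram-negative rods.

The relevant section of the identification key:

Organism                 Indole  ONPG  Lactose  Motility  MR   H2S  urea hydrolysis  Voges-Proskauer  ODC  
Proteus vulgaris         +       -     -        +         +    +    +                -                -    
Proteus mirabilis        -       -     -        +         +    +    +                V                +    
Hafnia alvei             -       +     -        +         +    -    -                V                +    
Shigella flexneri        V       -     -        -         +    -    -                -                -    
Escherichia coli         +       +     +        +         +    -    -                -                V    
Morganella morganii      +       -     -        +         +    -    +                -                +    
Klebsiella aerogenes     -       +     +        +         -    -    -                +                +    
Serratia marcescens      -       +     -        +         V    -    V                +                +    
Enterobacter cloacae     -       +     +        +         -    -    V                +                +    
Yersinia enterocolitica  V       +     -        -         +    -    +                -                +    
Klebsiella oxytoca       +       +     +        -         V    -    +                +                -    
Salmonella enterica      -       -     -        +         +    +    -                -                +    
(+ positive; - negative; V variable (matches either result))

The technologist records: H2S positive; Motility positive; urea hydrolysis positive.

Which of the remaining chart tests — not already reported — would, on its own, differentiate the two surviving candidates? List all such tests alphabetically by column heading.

Motility +: excludes Shigella flexneri, Yersinia enterocolitica, Klebsiella oxytoca — 9 left.
H2S +: excludes 6 organisms — 3 left.
urea hydrolysis +: excludes Salmonella enterica — 2 left.
Two candidates remain: Proteus mirabilis and Proteus vulgaris.
  Indole: Proteus mirabilis -, Proteus vulgaris + — discriminates.
  ONPG: - vs - — same for both, does not separate.
  Lactose: - vs - — same for both, does not separate.
  MR: + vs + — same for both, does not separate.
  Voges-Proskauer: V vs - — variable for at least one, does not separate.
  ODC: Proteus mirabilis +, Proteus vulgaris - — discriminates.

Indole, ODC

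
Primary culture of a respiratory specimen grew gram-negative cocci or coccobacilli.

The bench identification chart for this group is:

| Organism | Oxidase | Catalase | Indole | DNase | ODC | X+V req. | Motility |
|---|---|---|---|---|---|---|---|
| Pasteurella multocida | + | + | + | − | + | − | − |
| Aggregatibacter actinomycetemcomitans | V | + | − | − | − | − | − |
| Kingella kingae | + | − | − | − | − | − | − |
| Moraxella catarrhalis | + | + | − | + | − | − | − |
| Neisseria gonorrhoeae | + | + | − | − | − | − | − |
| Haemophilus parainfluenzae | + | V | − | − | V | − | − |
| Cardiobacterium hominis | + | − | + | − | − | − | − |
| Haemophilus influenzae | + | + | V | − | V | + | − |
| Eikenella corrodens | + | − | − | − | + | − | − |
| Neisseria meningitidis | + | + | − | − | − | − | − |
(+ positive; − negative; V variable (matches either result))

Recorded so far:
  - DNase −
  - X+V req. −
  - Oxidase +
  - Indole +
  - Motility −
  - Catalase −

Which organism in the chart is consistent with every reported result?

Cardiobacterium hominis

DNase −: excludes Moraxella catarrhalis — 9 left.
Indole +: excludes 6 organisms — 3 left.
Motility −: all 3 remaining candidates are consistent.
X+V req. −: excludes Haemophilus influenzae — 2 left.
Oxidase +: all 2 remaining candidates are consistent.
Catalase −: excludes Pasteurella multocida — 1 left.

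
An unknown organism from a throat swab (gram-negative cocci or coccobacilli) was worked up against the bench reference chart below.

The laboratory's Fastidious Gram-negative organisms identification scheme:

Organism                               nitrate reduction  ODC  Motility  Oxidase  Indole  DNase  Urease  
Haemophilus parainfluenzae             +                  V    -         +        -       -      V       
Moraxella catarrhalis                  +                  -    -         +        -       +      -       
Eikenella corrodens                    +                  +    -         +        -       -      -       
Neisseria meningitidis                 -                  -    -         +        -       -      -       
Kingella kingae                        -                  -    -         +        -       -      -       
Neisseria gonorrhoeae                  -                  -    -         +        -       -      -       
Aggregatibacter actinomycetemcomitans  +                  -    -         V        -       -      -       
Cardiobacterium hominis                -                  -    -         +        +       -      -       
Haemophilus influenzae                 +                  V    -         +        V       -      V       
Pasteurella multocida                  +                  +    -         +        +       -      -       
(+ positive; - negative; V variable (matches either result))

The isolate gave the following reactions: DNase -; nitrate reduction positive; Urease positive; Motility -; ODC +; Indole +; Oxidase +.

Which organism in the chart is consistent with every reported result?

Oxidase +: all 10 remaining candidates are consistent.
DNase -: excludes Moraxella catarrhalis — 9 left.
Motility -: all 9 remaining candidates are consistent.
ODC +: excludes 5 organisms — 4 left.
Indole +: excludes Haemophilus parainfluenzae, Eikenella corrodens — 2 left.
nitrate reduction +: all 2 remaining candidates are consistent.
Urease +: excludes Pasteurella multocida — 1 left.

Haemophilus influenzae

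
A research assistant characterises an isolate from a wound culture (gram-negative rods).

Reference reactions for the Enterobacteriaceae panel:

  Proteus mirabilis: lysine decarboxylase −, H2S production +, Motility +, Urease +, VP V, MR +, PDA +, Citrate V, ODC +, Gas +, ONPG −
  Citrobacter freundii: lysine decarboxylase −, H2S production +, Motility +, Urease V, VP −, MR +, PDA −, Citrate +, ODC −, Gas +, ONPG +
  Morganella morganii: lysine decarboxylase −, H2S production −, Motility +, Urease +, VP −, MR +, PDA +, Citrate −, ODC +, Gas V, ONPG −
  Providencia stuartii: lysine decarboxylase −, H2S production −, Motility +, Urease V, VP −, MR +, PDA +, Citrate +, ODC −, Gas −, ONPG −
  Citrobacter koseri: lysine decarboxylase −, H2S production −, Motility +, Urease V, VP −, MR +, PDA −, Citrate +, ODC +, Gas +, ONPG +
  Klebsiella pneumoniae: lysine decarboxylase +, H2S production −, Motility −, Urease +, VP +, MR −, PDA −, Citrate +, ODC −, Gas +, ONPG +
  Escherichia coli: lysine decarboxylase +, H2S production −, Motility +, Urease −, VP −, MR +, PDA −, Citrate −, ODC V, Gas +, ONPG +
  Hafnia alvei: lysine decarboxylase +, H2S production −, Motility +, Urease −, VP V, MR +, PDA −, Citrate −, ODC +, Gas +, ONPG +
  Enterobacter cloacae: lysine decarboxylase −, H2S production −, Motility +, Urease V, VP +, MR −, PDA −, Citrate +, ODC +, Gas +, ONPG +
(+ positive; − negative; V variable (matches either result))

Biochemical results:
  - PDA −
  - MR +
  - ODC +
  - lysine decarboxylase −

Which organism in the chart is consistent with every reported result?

lysine decarboxylase −: excludes Klebsiella pneumoniae, Escherichia coli, Hafnia alvei — 6 left.
ODC +: excludes Citrobacter freundii, Providencia stuartii — 4 left.
PDA −: excludes Proteus mirabilis, Morganella morganii — 2 left.
MR +: excludes Enterobacter cloacae — 1 left.

Citrobacter koseri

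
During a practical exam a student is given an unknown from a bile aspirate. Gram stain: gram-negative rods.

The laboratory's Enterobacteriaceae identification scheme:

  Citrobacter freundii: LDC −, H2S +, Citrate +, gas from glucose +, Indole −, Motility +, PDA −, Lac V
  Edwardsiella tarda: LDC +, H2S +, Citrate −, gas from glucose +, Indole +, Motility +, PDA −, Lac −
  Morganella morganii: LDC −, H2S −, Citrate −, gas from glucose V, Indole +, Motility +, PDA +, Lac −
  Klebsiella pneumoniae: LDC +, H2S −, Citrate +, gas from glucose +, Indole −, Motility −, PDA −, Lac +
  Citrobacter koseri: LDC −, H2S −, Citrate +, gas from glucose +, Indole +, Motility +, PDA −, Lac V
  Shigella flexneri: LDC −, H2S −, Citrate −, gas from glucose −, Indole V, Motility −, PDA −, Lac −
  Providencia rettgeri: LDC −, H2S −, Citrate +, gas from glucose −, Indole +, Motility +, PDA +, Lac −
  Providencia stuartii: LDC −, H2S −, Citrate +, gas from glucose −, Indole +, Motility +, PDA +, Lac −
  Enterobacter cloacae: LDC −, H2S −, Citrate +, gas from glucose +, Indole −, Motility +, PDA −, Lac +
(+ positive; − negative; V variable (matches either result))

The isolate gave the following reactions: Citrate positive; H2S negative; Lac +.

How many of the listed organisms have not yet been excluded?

3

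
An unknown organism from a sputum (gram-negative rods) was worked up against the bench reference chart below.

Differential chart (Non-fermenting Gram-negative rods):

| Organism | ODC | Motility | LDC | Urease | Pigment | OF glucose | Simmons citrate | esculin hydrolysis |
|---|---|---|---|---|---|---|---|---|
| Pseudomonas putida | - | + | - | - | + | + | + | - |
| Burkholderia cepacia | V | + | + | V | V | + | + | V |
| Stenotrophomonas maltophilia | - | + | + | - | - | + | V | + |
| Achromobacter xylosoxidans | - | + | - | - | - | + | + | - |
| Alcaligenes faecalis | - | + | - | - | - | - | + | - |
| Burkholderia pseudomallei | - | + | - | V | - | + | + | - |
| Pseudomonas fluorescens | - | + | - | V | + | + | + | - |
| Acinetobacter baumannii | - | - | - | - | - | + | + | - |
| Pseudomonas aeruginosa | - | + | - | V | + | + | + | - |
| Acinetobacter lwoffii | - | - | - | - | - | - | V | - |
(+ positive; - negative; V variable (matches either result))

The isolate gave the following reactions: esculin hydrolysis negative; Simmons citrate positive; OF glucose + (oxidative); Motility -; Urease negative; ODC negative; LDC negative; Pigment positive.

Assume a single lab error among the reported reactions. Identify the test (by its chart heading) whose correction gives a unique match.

As reported, no row in the chart matches all 8 reactions.
Reversing ODC → still no organism matches.
Reversing Pigment (to -) → unique match: Acinetobacter baumannii.
Reversing Motility → 3 organisms match (not unique).
Reversing OF glucose → still no organism matches.
Reversing esculin hydrolysis → still no organism matches.
Reversing Simmons citrate → still no organism matches.
Reversing LDC → still no organism matches.
Reversing Urease → still no organism matches.

Pigment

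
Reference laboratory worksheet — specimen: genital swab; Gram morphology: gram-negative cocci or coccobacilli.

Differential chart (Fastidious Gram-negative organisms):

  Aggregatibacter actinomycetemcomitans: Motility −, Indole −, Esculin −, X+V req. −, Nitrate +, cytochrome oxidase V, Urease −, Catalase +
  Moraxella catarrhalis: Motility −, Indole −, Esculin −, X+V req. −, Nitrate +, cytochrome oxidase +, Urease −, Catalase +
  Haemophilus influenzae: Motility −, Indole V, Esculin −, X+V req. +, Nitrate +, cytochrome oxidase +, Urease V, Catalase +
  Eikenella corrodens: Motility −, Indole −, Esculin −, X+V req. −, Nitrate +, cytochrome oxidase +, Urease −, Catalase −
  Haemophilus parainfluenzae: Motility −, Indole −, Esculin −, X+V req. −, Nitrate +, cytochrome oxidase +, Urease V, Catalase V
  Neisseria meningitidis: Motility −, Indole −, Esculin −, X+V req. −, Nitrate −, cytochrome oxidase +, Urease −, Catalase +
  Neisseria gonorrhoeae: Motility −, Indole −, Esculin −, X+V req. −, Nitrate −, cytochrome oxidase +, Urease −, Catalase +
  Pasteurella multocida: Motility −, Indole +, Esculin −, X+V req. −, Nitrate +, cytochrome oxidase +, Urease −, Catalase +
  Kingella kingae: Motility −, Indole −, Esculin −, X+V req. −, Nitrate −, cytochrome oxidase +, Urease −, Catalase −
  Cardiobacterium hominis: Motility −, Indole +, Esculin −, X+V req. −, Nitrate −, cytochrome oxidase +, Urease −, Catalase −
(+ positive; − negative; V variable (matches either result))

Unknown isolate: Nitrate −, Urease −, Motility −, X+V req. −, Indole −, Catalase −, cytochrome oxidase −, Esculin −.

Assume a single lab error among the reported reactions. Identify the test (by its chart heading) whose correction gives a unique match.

cytochrome oxidase

As reported, no row in the chart matches all 8 reactions.
Reversing Esculin → still no organism matches.
Reversing X+V req. → still no organism matches.
Reversing Motility → still no organism matches.
Reversing Indole → still no organism matches.
Reversing Nitrate → still no organism matches.
Reversing cytochrome oxidase (to +) → unique match: Kingella kingae.
Reversing Urease → still no organism matches.
Reversing Catalase → still no organism matches.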